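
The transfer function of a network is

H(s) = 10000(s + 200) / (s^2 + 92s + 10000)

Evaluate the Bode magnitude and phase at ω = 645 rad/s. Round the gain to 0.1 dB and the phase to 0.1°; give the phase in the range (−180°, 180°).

At s = jω = j645:
zero (s+200): 200 + j645 → |·| = √(200²+645²) = √456025 ≈ 675.3, ∠ = arctan(645/200) ≈ 72.77°
quadratic: (j645)² + 92·j645 + 10000 = -406025 + j59340 → |·| ≈ 4.1034e+05, ∠ ≈ 171.69°
|H| = 10000 · 675.3 / 4.1034e+05 ≈ 16.457
Gain = 20 log₁₀(16.457) ≈ 24.33 dB
∠H = 72.77° − 171.69° = -98.92°

24.3 dB, -98.9°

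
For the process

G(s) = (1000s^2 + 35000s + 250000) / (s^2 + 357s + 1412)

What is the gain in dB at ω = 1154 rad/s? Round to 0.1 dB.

Substitute s = j1154:
Numerator: 1000(j1154)^2 + 35000(j1154) + 250000 = -1331466000 + j40390000
Denominator: (j1154)^2 + 357(j1154) + 1412 = -1330304 + j411978
|N| = √(1331466000² + 40390000²) ≈ 1.3321e+09, ∠N ≈ 178.26°
|D| = √(1330304² + 411978²) ≈ 1.3926e+06, ∠D ≈ 162.79°
|G| = 1.3321e+09 / 1.3926e+06 ≈ 956.56
Gain = 20 log₁₀(956.56) ≈ 59.61 dB

59.6 dB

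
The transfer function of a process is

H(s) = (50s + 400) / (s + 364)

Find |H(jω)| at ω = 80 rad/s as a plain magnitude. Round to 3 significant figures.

10.8

Substitute s = j80:
Numerator: 50(j80) + 400 = 400 + j4000
Denominator: (j80) + 364 = 364 + j80
|N| = √(400² + 4000²) ≈ 4020, ∠N ≈ 84.29°
|D| = √(364² + 80²) ≈ 372.69, ∠D ≈ 12.40°
|H| = 4020 / 372.69 ≈ 10.786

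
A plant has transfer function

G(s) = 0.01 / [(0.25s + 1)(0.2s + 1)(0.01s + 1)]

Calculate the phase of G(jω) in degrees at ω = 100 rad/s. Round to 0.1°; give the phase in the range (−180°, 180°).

At ω = 100 rad/s:
pole (1 + j100·0.25) = 1 + j25 → |·| ≈ 25.02, ∠ ≈ 87.71°
pole (1 + j100·0.2) = 1 + j20 → |·| ≈ 20.025, ∠ ≈ 87.14°
pole (1 + j100·0.01) = 1 + j1 → |·| ≈ 1.4142, ∠ ≈ 45.00°
∠G = (0°) − (87.71° + 87.14° + 45.00°) = -219.85° ≡ 140.15° (principal value)

140.2°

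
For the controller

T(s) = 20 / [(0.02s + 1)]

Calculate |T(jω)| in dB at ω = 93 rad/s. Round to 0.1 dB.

19.5 dB

At ω = 93 rad/s:
pole (1 + j93·0.02) = 1 + j1.86 → |·| ≈ 2.1118, ∠ ≈ 61.74°
|T| = 20 · 1 / (2.1118) ≈ 9.4706
Gain = 20 log₁₀(9.4706) ≈ 19.53 dB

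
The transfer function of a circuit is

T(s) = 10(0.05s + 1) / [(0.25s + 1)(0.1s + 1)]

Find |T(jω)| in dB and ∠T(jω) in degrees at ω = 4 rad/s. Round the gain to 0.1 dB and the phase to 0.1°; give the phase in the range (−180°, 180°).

At ω = 4 rad/s:
zero (1 + j4·0.05) = 1 + j0.2 → |·| ≈ 1.0198, ∠ ≈ 11.31°
pole (1 + j4·0.25) = 1 + j1 → |·| ≈ 1.4142, ∠ ≈ 45.00°
pole (1 + j4·0.1) = 1 + j0.4 → |·| ≈ 1.077, ∠ ≈ 21.80°
|T| = 10 · 1.0198 / (1.4142 · 1.077) ≈ 6.6956
Gain = 20 log₁₀(6.6956) ≈ 16.52 dB
∠T = (11.31°) − (45.00° + 21.80°) = -55.49°

16.5 dB, -55.5°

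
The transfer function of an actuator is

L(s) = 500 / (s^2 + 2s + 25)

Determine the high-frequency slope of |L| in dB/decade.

-40 dB/decade

Each pole contributes −20 dB/decade at high frequency; each zero contributes +20 dB/decade.
Net: 0 zero(s) − 2 pole(s) → -40 dB/decade.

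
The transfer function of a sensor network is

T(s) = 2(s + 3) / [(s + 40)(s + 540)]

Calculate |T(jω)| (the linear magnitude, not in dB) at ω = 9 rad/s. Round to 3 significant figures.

0.000857

At s = jω = j9:
zero (s+3): 3 + j9 → |·| = √(3²+9²) = √90 ≈ 9.4868, ∠ = arctan(9/3) ≈ 71.57°
pole (s+40): 40 + j9 → |·| = √(40²+9²) = √1681 ≈ 41, ∠ = arctan(9/40) ≈ 12.68°
pole (s+540): 540 + j9 → |·| = √(540²+9²) = √291681 ≈ 540.07, ∠ = arctan(9/540) ≈ 0.95°
|T| = 2 · 9.4868 / 22143 ≈ 0.00085687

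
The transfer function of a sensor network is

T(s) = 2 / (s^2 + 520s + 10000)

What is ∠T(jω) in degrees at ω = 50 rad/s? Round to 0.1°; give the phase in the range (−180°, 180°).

-73.9°

Substitute s = j50:
Numerator: 2 = 2 + j0
Denominator: (j50)^2 + 520(j50) + 10000 = 7500 + j26000
|N| = √(2² + 0²) ≈ 2, ∠N ≈ 0.00°
|D| = √(7500² + 26000²) ≈ 27060, ∠D ≈ 73.91°
∠T = 0.00° − 73.91° = -73.91°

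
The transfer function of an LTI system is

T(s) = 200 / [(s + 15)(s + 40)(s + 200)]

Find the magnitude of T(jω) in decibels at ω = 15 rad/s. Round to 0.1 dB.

At s = jω = j15:
pole (s+15): 15 + j15 → |·| = √(15²+15²) = √450 ≈ 21.213, ∠ = arctan(15/15) ≈ 45.00°
pole (s+40): 40 + j15 → |·| = √(40²+15²) = √1825 ≈ 42.72, ∠ = arctan(15/40) ≈ 20.56°
pole (s+200): 200 + j15 → |·| = √(200²+15²) = √40225 ≈ 200.56, ∠ = arctan(15/200) ≈ 4.29°
|T| = 200 / 1.8175e+05 ≈ 0.0011004
Gain = 20 log₁₀(0.0011004) ≈ -59.17 dB

-59.2 dB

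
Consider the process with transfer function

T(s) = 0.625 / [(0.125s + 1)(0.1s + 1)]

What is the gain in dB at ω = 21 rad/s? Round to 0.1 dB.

At ω = 21 rad/s:
pole (1 + j21·0.125) = 1 + j2.625 → |·| ≈ 2.809, ∠ ≈ 69.15°
pole (1 + j21·0.1) = 1 + j2.1 → |·| ≈ 2.3259, ∠ ≈ 64.54°
|T| = 0.625 · 1 / (2.809 · 2.3259) ≈ 0.095662
Gain = 20 log₁₀(0.095662) ≈ -20.39 dB

-20.4 dB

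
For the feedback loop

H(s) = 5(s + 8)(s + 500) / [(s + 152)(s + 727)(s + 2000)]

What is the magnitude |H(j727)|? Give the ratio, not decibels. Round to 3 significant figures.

At s = jω = j727:
zero (s+8): 8 + j727 → |·| = √(8²+727²) = √528593 ≈ 727.04, ∠ = arctan(727/8) ≈ 89.37°
zero (s+500): 500 + j727 → |·| = √(500²+727²) = √778529 ≈ 882.34, ∠ = arctan(727/500) ≈ 55.48°
pole (s+152): 152 + j727 → |·| = √(152²+727²) = √551633 ≈ 742.72, ∠ = arctan(727/152) ≈ 78.19°
pole (s+727): 727 + j727 → |·| = √(727²+727²) = √1057058 ≈ 1028.1, ∠ = arctan(727/727) ≈ 45.00°
pole (s+2000): 2000 + j727 → |·| = √(2000²+727²) = √4528529 ≈ 2128, ∠ = arctan(727/2000) ≈ 19.98°
|H| = 5 · 6.415e+05 / 1.6249e+09 ≈ 0.001974

0.00197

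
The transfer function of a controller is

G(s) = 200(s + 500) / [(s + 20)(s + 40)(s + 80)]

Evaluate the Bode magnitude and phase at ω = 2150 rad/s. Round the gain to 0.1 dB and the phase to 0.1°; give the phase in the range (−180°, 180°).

-87.1 dB, 170.6°

At s = jω = j2150:
zero (s+500): 500 + j2150 → |·| = √(500²+2150²) = √4872500 ≈ 2207.4, ∠ = arctan(2150/500) ≈ 76.91°
pole (s+20): 20 + j2150 → |·| = √(20²+2150²) = √4622900 ≈ 2150.1, ∠ = arctan(2150/20) ≈ 89.47°
pole (s+40): 40 + j2150 → |·| = √(40²+2150²) = √4624100 ≈ 2150.4, ∠ = arctan(2150/40) ≈ 88.93°
pole (s+80): 80 + j2150 → |·| = √(80²+2150²) = √4628900 ≈ 2151.5, ∠ = arctan(2150/80) ≈ 87.87°
|G| = 200 · 2207.4 / 9.9476e+09 ≈ 4.4381e-05
Gain = 20 log₁₀(4.4381e-05) ≈ -87.06 dB
∠G = 76.91° − 266.27° = -189.36° ≡ 170.64° (principal value)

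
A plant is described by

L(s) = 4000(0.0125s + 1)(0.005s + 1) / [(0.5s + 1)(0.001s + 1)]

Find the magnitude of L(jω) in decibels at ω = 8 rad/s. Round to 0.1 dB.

At ω = 8 rad/s:
zero (1 + j8·0.0125) = 1 + j0.1 → |·| ≈ 1.005, ∠ ≈ 5.71°
zero (1 + j8·0.005) = 1 + j0.04 → |·| ≈ 1.0008, ∠ ≈ 2.29°
pole (1 + j8·0.5) = 1 + j4 → |·| ≈ 4.1231, ∠ ≈ 75.96°
pole (1 + j8·0.001) = 1 + j0.008 → |·| ≈ 1, ∠ ≈ 0.46°
|L| = 4000 · 1.005 · 1.0008 / (4.1231 · 1) ≈ 975.77
Gain = 20 log₁₀(975.77) ≈ 59.79 dB

59.8 dB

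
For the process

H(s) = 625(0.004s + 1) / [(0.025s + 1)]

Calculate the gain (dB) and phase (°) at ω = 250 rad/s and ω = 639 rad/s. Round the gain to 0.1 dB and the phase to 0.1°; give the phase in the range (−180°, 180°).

ω = 250: 42.9 dB, -35.9°; ω = 639: 40.6 dB, -17.8°

At ω = 250 rad/s:
zero (1 + j250·0.004) = 1 + j1 → |·| ≈ 1.4142, ∠ ≈ 45.00°
pole (1 + j250·0.025) = 1 + j6.25 → |·| ≈ 6.3295, ∠ ≈ 80.91°
|H| = 625 · 1.4142 / (6.3295) ≈ 139.64
Gain = 20 log₁₀(139.64) ≈ 42.90 dB
∠H = (45.00°) − (80.91°) = -35.91°

At ω = 639 rad/s:
zero (1 + j639·0.004) = 1 + j2.556 → |·| ≈ 2.7447, ∠ ≈ 68.63°
pole (1 + j639·0.025) = 1 + j15.975 → |·| ≈ 16.006, ∠ ≈ 86.42°
|H| = 625 · 2.7447 / (16.006) ≈ 107.17
Gain = 20 log₁₀(107.17) ≈ 40.60 dB
∠H = (68.63°) − (86.42°) = -17.79°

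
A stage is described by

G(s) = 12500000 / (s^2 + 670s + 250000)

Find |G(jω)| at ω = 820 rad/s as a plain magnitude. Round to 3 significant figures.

At s = jω = j820:
quadratic: (j820)² + 670·j820 + 250000 = -422400 + j549400 → |·| ≈ 6.9301e+05, ∠ ≈ 127.55°
|G| = 12500000 / 6.9301e+05 ≈ 18.037

18.0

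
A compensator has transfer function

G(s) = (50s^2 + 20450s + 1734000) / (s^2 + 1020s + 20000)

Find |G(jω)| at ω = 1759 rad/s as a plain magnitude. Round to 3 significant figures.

44.1

Substitute s = j1759:
Numerator: 50(j1759)^2 + 20450(j1759) + 1734000 = -152970050 + j35971550
Denominator: (j1759)^2 + 1020(j1759) + 20000 = -3074081 + j1794180
|N| = √(152970050² + 35971550²) ≈ 1.5714e+08, ∠N ≈ 166.77°
|D| = √(3074081² + 1794180²) ≈ 3.5594e+06, ∠D ≈ 149.73°
|G| = 1.5714e+08 / 3.5594e+06 ≈ 44.148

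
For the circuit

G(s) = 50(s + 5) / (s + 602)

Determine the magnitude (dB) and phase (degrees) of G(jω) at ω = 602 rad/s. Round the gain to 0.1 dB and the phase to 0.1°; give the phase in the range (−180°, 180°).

31.0 dB, 44.5°

At s = jω = j602:
zero (s+5): 5 + j602 → |·| = √(5²+602²) = √362429 ≈ 602.02, ∠ = arctan(602/5) ≈ 89.52°
pole (s+602): 602 + j602 → |·| = √(602²+602²) = √724808 ≈ 851.36, ∠ = arctan(602/602) ≈ 45.00°
|G| = 50 · 602.02 / 851.36 ≈ 35.356
Gain = 20 log₁₀(35.356) ≈ 30.97 dB
∠G = 89.52° − 45.00° = 44.52°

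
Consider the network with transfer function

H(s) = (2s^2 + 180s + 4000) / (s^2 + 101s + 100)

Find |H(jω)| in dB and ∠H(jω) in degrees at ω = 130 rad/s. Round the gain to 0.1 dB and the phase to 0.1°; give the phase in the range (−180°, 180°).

Substitute s = j130:
Numerator: 2(j130)^2 + 180(j130) + 4000 = -29800 + j23400
Denominator: (j130)^2 + 101(j130) + 100 = -16800 + j13130
|N| = √(29800² + 23400²) ≈ 37889, ∠N ≈ 141.86°
|D| = √(16800² + 13130²) ≈ 21322, ∠D ≈ 141.99°
|H| = 37889 / 21322 ≈ 1.777
Gain = 20 log₁₀(1.777) ≈ 4.99 dB
∠H = 141.86° − 141.99° = -0.13°

5.0 dB, -0.1°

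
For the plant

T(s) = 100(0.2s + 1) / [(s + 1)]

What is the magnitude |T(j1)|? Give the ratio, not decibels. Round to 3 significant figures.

72.1

At ω = 1 rad/s:
zero (1 + j1·0.2) = 1 + j0.2 → |·| ≈ 1.0198, ∠ ≈ 11.31°
pole (1 + j1·1) = 1 + j1 → |·| ≈ 1.4142, ∠ ≈ 45.00°
|T| = 100 · 1.0198 / (1.4142) ≈ 72.111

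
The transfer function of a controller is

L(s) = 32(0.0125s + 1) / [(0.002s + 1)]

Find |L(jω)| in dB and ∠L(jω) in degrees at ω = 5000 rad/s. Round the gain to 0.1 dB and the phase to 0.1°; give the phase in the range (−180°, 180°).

At ω = 5000 rad/s:
zero (1 + j5000·0.0125) = 1 + j62.5 → |·| ≈ 62.508, ∠ ≈ 89.08°
pole (1 + j5000·0.002) = 1 + j10 → |·| ≈ 10.05, ∠ ≈ 84.29°
|L| = 32 · 62.508 / (10.05) ≈ 199.03
Gain = 20 log₁₀(199.03) ≈ 45.98 dB
∠L = (89.08°) − (84.29°) = 4.79°

46.0 dB, 4.8°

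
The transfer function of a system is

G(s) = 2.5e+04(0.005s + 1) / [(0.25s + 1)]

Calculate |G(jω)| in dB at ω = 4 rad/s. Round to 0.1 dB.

At ω = 4 rad/s:
zero (1 + j4·0.005) = 1 + j0.02 → |·| ≈ 1.0002, ∠ ≈ 1.15°
pole (1 + j4·0.25) = 1 + j1 → |·| ≈ 1.4142, ∠ ≈ 45.00°
|G| = 2.5e+04 · 1.0002 / (1.4142) ≈ 17681
Gain = 20 log₁₀(17681) ≈ 84.95 dB

85.0 dB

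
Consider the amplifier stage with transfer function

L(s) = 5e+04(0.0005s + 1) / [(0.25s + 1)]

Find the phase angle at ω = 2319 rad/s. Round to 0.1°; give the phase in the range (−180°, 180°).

-40.7°

At ω = 2319 rad/s:
zero (1 + j2319·0.0005) = 1 + j1.1595 → |·| ≈ 1.5312, ∠ ≈ 49.22°
pole (1 + j2319·0.25) = 1 + j579.75 → |·| ≈ 579.75, ∠ ≈ 89.90°
∠L = (49.22°) − (89.90°) = -40.68°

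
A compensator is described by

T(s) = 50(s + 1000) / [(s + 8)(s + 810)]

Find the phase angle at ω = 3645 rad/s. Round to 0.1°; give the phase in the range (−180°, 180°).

At s = jω = j3645:
zero (s+1000): 1000 + j3645 → |·| = √(1000²+3645²) = √14286025 ≈ 3779.7, ∠ = arctan(3645/1000) ≈ 74.66°
pole (s+8): 8 + j3645 → |·| = √(8²+3645²) = √13286089 ≈ 3645, ∠ = arctan(3645/8) ≈ 89.87°
pole (s+810): 810 + j3645 → |·| = √(810²+3645²) = √13942125 ≈ 3733.9, ∠ = arctan(3645/810) ≈ 77.47°
∠T = 74.66° − 167.34° = -92.68°

-92.7°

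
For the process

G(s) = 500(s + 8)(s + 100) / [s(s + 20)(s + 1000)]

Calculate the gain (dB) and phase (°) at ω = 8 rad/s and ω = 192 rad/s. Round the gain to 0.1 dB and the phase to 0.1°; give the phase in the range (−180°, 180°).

ω = 8: 10.4 dB, -62.7°; ω = 192: -5.2 dB, -34.8°

At s = jω = j8:
zero (s+8): 8 + j8 → |·| = √(8²+8²) = √128 ≈ 11.314, ∠ = arctan(8/8) ≈ 45.00°
zero (s+100): 100 + j8 → |·| = √(100²+8²) = √10064 ≈ 100.32, ∠ = arctan(8/100) ≈ 4.57°
pole (s+20): 20 + j8 → |·| = √(20²+8²) = √464 ≈ 21.541, ∠ = arctan(8/20) ≈ 21.80°
pole (s+1000): 1000 + j8 → |·| = √(1000²+8²) = √1000064 ≈ 1000, ∠ = arctan(8/1000) ≈ 0.46°
pole at origin: |s| = 8, ∠ = 90.00° (in denominator)
|G| = 500 · 1135 / 1.7233e+05 ≈ 3.2931
Gain = 20 log₁₀(3.2931) ≈ 10.35 dB
∠G = 49.57° − 112.26° = -62.69°

At s = jω = j192:
zero (s+8): 8 + j192 → |·| = √(8²+192²) = √36928 ≈ 192.17, ∠ = arctan(192/8) ≈ 87.61°
zero (s+100): 100 + j192 → |·| = √(100²+192²) = √46864 ≈ 216.48, ∠ = arctan(192/100) ≈ 62.49°
pole (s+20): 20 + j192 → |·| = √(20²+192²) = √37264 ≈ 193.04, ∠ = arctan(192/20) ≈ 84.05°
pole (s+1000): 1000 + j192 → |·| = √(1000²+192²) = √1036864 ≈ 1018.3, ∠ = arctan(192/1000) ≈ 10.87°
pole at origin: |s| = 192, ∠ = 90.00° (in denominator)
|G| = 500 · 41601 / 3.7742e+07 ≈ 0.55112
Gain = 20 log₁₀(0.55112) ≈ -5.18 dB
∠G = 150.10° − 184.92° = -34.82°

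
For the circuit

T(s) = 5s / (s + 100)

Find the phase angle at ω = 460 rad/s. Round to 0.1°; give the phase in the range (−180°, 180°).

At s = jω = j460:
zero at origin: s = j460 → |·| = 460, ∠ = 90.00°
pole (s+100): 100 + j460 → |·| = √(100²+460²) = √221600 ≈ 470.74, ∠ = arctan(460/100) ≈ 77.74°
∠T = 90.00° − 77.74° = 12.26°

12.3°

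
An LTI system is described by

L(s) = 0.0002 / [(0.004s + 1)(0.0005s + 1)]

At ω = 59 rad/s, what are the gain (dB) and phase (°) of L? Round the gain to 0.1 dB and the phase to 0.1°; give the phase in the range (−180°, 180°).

At ω = 59 rad/s:
pole (1 + j59·0.004) = 1 + j0.236 → |·| ≈ 1.0275, ∠ ≈ 13.28°
pole (1 + j59·0.0005) = 1 + j0.0295 → |·| ≈ 1.0004, ∠ ≈ 1.69°
|L| = 0.0002 · 1 / (1.0275 · 1.0004) ≈ 0.00019457
Gain = 20 log₁₀(0.00019457) ≈ -74.22 dB
∠L = (0°) − (13.28° + 1.69°) = -14.97°

-74.2 dB, -15.0°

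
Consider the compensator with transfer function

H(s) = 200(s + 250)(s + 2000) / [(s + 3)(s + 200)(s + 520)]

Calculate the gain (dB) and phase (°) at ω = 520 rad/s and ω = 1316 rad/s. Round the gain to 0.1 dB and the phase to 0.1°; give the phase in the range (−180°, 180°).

At s = jω = j520:
zero (s+250): 250 + j520 → |·| = √(250²+520²) = √332900 ≈ 576.97, ∠ = arctan(520/250) ≈ 64.32°
zero (s+2000): 2000 + j520 → |·| = √(2000²+520²) = √4270400 ≈ 2066.5, ∠ = arctan(520/2000) ≈ 14.57°
pole (s+3): 3 + j520 → |·| = √(3²+520²) = √270409 ≈ 520.01, ∠ = arctan(520/3) ≈ 89.67°
pole (s+200): 200 + j520 → |·| = √(200²+520²) = √310400 ≈ 557.14, ∠ = arctan(520/200) ≈ 68.96°
pole (s+520): 520 + j520 → |·| = √(520²+520²) = √540800 ≈ 735.39, ∠ = arctan(520/520) ≈ 45.00°
|H| = 200 · 1.1923e+06 / 2.1306e+08 ≈ 1.1192
Gain = 20 log₁₀(1.1192) ≈ 0.98 dB
∠H = 78.89° − 203.63° = -124.74°

At s = jω = j1316:
zero (s+250): 250 + j1316 → |·| = √(250²+1316²) = √1794356 ≈ 1339.5, ∠ = arctan(1316/250) ≈ 79.24°
zero (s+2000): 2000 + j1316 → |·| = √(2000²+1316²) = √5731856 ≈ 2394.1, ∠ = arctan(1316/2000) ≈ 33.34°
pole (s+3): 3 + j1316 → |·| = √(3²+1316²) = √1731865 ≈ 1316, ∠ = arctan(1316/3) ≈ 89.87°
pole (s+200): 200 + j1316 → |·| = √(200²+1316²) = √1771856 ≈ 1331.1, ∠ = arctan(1316/200) ≈ 81.36°
pole (s+520): 520 + j1316 → |·| = √(520²+1316²) = √2002256 ≈ 1415, ∠ = arctan(1316/520) ≈ 68.44°
|H| = 200 · 3.2069e+06 / 2.4787e+09 ≈ 0.25876
Gain = 20 log₁₀(0.25876) ≈ -11.74 dB
∠H = 112.58° − 239.67° = -127.09°

ω = 520: 1.0 dB, -124.7°; ω = 1316: -11.7 dB, -127.1°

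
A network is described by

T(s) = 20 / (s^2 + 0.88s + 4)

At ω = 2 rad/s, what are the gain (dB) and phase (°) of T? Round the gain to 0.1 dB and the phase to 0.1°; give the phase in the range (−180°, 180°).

21.1 dB, -90.0°

At s = jω = j2:
quadratic: (j2)² + 0.88·j2 + 4 = 0 + j1.76 → |·| ≈ 1.76, ∠ ≈ 90.00°
|T| = 20 / 1.76 ≈ 11.364
Gain = 20 log₁₀(11.364) ≈ 21.11 dB
∠T = 0.00° − 90.00° = -90.00°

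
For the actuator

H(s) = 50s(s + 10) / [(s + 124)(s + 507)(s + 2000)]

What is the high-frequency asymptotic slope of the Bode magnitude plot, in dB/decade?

Each pole contributes −20 dB/decade at high frequency; each zero contributes +20 dB/decade.
Net: 2 zero(s) − 3 pole(s) → -20 dB/decade.

-20 dB/decade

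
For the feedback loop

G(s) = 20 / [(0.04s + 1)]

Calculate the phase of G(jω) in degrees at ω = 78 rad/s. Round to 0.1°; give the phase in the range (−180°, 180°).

-72.2°

At ω = 78 rad/s:
pole (1 + j78·0.04) = 1 + j3.12 → |·| ≈ 3.2763, ∠ ≈ 72.23°
∠G = (0°) − (72.23°) = -72.23°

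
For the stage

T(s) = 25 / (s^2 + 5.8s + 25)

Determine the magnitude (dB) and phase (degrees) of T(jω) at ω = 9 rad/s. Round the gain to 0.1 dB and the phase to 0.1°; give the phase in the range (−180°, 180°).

At s = jω = j9:
quadratic: (j9)² + 5.8·j9 + 25 = -56 + j52.2 → |·| ≈ 76.556, ∠ ≈ 137.01°
|T| = 25 / 76.556 ≈ 0.32656
Gain = 20 log₁₀(0.32656) ≈ -9.72 dB
∠T = 0.00° − 137.01° = -137.01°

-9.7 dB, -137.0°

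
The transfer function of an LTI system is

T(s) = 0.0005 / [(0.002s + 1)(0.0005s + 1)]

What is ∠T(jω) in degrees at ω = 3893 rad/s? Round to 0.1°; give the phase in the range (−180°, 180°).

At ω = 3893 rad/s:
pole (1 + j3893·0.002) = 1 + j7.786 → |·| ≈ 7.85, ∠ ≈ 82.68°
pole (1 + j3893·0.0005) = 1 + j1.9465 → |·| ≈ 2.1883, ∠ ≈ 62.81°
∠T = (0°) − (82.68° + 62.81°) = -145.49°

-145.5°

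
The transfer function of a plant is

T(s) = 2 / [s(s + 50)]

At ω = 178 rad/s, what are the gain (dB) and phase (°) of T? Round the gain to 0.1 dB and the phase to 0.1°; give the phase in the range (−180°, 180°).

At s = jω = j178:
pole (s+50): 50 + j178 → |·| = √(50²+178²) = √34184 ≈ 184.89, ∠ = arctan(178/50) ≈ 74.31°
pole at origin: |s| = 178, ∠ = 90.00° (in denominator)
|T| = 2 / 32910 ≈ 6.0772e-05
Gain = 20 log₁₀(6.0772e-05) ≈ -84.33 dB
∠T = 0.00° − 164.31° = -164.31°

-84.3 dB, -164.3°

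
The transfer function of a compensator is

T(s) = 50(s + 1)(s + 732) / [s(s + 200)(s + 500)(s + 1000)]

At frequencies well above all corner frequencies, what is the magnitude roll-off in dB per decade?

-40 dB/decade

Each pole contributes −20 dB/decade at high frequency; each zero contributes +20 dB/decade.
Net: 2 zero(s) − 4 pole(s) → -40 dB/decade.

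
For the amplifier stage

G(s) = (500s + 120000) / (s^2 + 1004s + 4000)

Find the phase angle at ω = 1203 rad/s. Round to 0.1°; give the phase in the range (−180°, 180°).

Substitute s = j1203:
Numerator: 500(j1203) + 120000 = 120000 + j601500
Denominator: (j1203)^2 + 1004(j1203) + 4000 = -1443209 + j1207812
|N| = √(120000² + 601500²) ≈ 6.1335e+05, ∠N ≈ 78.72°
|D| = √(1443209² + 1207812²) ≈ 1.8819e+06, ∠D ≈ 140.07°
∠G = 78.72° − 140.07° = -61.35°

-61.4°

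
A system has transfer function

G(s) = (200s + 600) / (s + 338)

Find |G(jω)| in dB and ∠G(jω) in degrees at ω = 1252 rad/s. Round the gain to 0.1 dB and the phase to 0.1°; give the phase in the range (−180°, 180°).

45.7 dB, 15.0°

Substitute s = j1252:
Numerator: 200(j1252) + 600 = 600 + j250400
Denominator: (j1252) + 338 = 338 + j1252
|N| = √(600² + 250400²) ≈ 2.504e+05, ∠N ≈ 89.86°
|D| = √(338² + 1252²) ≈ 1296.8, ∠D ≈ 74.89°
|G| = 2.504e+05 / 1296.8 ≈ 193.09
Gain = 20 log₁₀(193.09) ≈ 45.72 dB
∠G = 89.86° − 74.89° = 14.97°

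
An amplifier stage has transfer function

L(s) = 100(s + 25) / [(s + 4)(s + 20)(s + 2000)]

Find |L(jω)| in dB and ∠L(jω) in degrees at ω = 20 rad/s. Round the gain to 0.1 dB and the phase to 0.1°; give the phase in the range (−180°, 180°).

-51.1 dB, -85.6°

At s = jω = j20:
zero (s+25): 25 + j20 → |·| = √(25²+20²) = √1025 ≈ 32.016, ∠ = arctan(20/25) ≈ 38.66°
pole (s+4): 4 + j20 → |·| = √(4²+20²) = √416 ≈ 20.396, ∠ = arctan(20/4) ≈ 78.69°
pole (s+20): 20 + j20 → |·| = √(20²+20²) = √800 ≈ 28.284, ∠ = arctan(20/20) ≈ 45.00°
pole (s+2000): 2000 + j20 → |·| = √(2000²+20²) = √4000400 ≈ 2000.1, ∠ = arctan(20/2000) ≈ 0.57°
|L| = 100 · 32.016 / 1.1538e+06 ≈ 0.0027748
Gain = 20 log₁₀(0.0027748) ≈ -51.14 dB
∠L = 38.66° − 124.26° = -85.60°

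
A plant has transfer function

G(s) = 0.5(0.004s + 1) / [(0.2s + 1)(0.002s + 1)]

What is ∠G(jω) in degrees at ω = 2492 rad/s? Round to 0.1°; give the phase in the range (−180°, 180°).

At ω = 2492 rad/s:
zero (1 + j2492·0.004) = 1 + j9.968 → |·| ≈ 10.018, ∠ ≈ 84.27°
pole (1 + j2492·0.2) = 1 + j498.4 → |·| ≈ 498.4, ∠ ≈ 89.89°
pole (1 + j2492·0.002) = 1 + j4.984 → |·| ≈ 5.0833, ∠ ≈ 78.65°
∠G = (84.27°) − (89.89° + 78.65°) = -84.27°

-84.3°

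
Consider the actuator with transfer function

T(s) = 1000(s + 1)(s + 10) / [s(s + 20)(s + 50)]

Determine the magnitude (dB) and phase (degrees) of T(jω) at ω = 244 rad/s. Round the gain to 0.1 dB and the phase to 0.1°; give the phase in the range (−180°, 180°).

At s = jω = j244:
zero (s+1): 1 + j244 → |·| = √(1²+244²) = √59537 ≈ 244, ∠ = arctan(244/1) ≈ 89.77°
zero (s+10): 10 + j244 → |·| = √(10²+244²) = √59636 ≈ 244.2, ∠ = arctan(244/10) ≈ 87.65°
pole (s+20): 20 + j244 → |·| = √(20²+244²) = √59936 ≈ 244.82, ∠ = arctan(244/20) ≈ 85.31°
pole (s+50): 50 + j244 → |·| = √(50²+244²) = √62036 ≈ 249.07, ∠ = arctan(244/50) ≈ 78.42°
pole at origin: |s| = 244, ∠ = 90.00° (in denominator)
|T| = 1000 · 59585 / 1.4878e+07 ≈ 4.0049
Gain = 20 log₁₀(4.0049) ≈ 12.05 dB
∠T = 177.42° − 253.73° = -76.31°

12.1 dB, -76.3°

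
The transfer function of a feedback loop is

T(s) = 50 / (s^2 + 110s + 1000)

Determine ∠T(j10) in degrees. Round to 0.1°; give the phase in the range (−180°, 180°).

Substitute s = j10:
Numerator: 50 = 50 + j0
Denominator: (j10)^2 + 110(j10) + 1000 = 900 + j1100
|N| = √(50² + 0²) ≈ 50, ∠N ≈ 0.00°
|D| = √(900² + 1100²) ≈ 1421.3, ∠D ≈ 50.71°
∠T = 0.00° − 50.71° = -50.71°

-50.7°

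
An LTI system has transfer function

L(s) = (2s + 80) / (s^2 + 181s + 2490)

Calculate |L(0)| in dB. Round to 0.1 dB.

-29.9 dB

L(0) = 80 / 2490 ≈ 0.032129
20 log₁₀(0.032129) ≈ -29.86 dB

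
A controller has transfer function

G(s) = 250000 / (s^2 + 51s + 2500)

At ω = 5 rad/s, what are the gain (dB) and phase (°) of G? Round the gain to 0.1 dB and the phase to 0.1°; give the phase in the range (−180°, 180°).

40.0 dB, -5.9°

At s = jω = j5:
quadratic: (j5)² + 51·j5 + 2500 = 2475 + j255 → |·| ≈ 2488.1, ∠ ≈ 5.88°
|G| = 250000 / 2488.1 ≈ 100.48
Gain = 20 log₁₀(100.48) ≈ 40.04 dB
∠G = 0.00° − 5.88° = -5.88°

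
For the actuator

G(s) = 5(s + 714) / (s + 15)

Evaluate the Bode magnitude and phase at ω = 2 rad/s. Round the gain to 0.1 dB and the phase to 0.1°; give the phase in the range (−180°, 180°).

47.5 dB, -7.4°

At s = jω = j2:
zero (s+714): 714 + j2 → |·| = √(714²+2²) = √509800 ≈ 714, ∠ = arctan(2/714) ≈ 0.16°
pole (s+15): 15 + j2 → |·| = √(15²+2²) = √229 ≈ 15.133, ∠ = arctan(2/15) ≈ 7.59°
|G| = 5 · 714 / 15.133 ≈ 235.91
Gain = 20 log₁₀(235.91) ≈ 47.45 dB
∠G = 0.16° − 7.59° = -7.43°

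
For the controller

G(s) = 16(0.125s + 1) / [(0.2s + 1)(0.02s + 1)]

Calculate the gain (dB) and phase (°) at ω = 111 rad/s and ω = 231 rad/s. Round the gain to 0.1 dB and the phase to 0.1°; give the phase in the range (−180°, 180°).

At ω = 111 rad/s:
zero (1 + j111·0.125) = 1 + j13.875 → |·| ≈ 13.911, ∠ ≈ 85.88°
pole (1 + j111·0.2) = 1 + j22.2 → |·| ≈ 22.223, ∠ ≈ 87.42°
pole (1 + j111·0.02) = 1 + j2.22 → |·| ≈ 2.4348, ∠ ≈ 65.75°
|G| = 16 · 13.911 / (22.223 · 2.4348) ≈ 4.1135
Gain = 20 log₁₀(4.1135) ≈ 12.28 dB
∠G = (85.88°) − (87.42° + 65.75°) = -67.29°

At ω = 231 rad/s:
zero (1 + j231·0.125) = 1 + j28.875 → |·| ≈ 28.892, ∠ ≈ 88.02°
pole (1 + j231·0.2) = 1 + j46.2 → |·| ≈ 46.211, ∠ ≈ 88.76°
pole (1 + j231·0.02) = 1 + j4.62 → |·| ≈ 4.727, ∠ ≈ 77.79°
|G| = 16 · 28.892 / (46.211 · 4.727) ≈ 2.1162
Gain = 20 log₁₀(2.1162) ≈ 6.51 dB
∠G = (88.02°) − (88.76° + 77.79°) = -78.53°

ω = 111: 12.3 dB, -67.3°; ω = 231: 6.5 dB, -78.5°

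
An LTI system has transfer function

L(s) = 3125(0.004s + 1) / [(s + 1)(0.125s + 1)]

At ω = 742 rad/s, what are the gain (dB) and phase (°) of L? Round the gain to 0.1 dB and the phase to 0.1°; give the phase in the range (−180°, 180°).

At ω = 742 rad/s:
zero (1 + j742·0.004) = 1 + j2.968 → |·| ≈ 3.1319, ∠ ≈ 71.38°
pole (1 + j742·1) = 1 + j742 → |·| ≈ 742, ∠ ≈ 89.92°
pole (1 + j742·0.125) = 1 + j92.75 → |·| ≈ 92.755, ∠ ≈ 89.38°
|L| = 3125 · 3.1319 / (742 · 92.755) ≈ 0.14221
Gain = 20 log₁₀(0.14221) ≈ -16.94 dB
∠L = (71.38°) − (89.92° + 89.38°) = -107.92°

-16.9 dB, -107.9°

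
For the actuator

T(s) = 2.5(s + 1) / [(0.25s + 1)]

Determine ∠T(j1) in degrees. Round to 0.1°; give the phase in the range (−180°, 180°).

31.0°

At ω = 1 rad/s:
zero (1 + j1·1) = 1 + j1 → |·| ≈ 1.4142, ∠ ≈ 45.00°
pole (1 + j1·0.25) = 1 + j0.25 → |·| ≈ 1.0308, ∠ ≈ 14.04°
∠T = (45.00°) − (14.04°) = 30.96°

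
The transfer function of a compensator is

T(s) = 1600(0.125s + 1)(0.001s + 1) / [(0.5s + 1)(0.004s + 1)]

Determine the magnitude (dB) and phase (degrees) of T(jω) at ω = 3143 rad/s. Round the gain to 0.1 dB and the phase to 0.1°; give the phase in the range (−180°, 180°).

At ω = 3143 rad/s:
zero (1 + j3143·0.125) = 1 + j392.875 → |·| ≈ 392.88, ∠ ≈ 89.85°
zero (1 + j3143·0.001) = 1 + j3.143 → |·| ≈ 3.2982, ∠ ≈ 72.35°
pole (1 + j3143·0.5) = 1 + j1571.5 → |·| ≈ 1571.5, ∠ ≈ 89.96°
pole (1 + j3143·0.004) = 1 + j12.572 → |·| ≈ 12.612, ∠ ≈ 85.45°
|T| = 1600 · 392.88 · 3.2982 / (1571.5 · 12.612) ≈ 104.61
Gain = 20 log₁₀(104.61) ≈ 40.39 dB
∠T = (89.85° + 72.35°) − (89.96° + 85.45°) = -13.21°

40.4 dB, -13.2°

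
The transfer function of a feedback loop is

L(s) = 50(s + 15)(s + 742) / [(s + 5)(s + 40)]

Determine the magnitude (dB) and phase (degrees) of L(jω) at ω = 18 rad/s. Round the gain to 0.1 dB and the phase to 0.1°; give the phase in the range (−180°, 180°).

At s = jω = j18:
zero (s+15): 15 + j18 → |·| = √(15²+18²) = √549 ≈ 23.431, ∠ = arctan(18/15) ≈ 50.19°
zero (s+742): 742 + j18 → |·| = √(742²+18²) = √550888 ≈ 742.22, ∠ = arctan(18/742) ≈ 1.39°
pole (s+5): 5 + j18 → |·| = √(5²+18²) = √349 ≈ 18.682, ∠ = arctan(18/5) ≈ 74.48°
pole (s+40): 40 + j18 → |·| = √(40²+18²) = √1924 ≈ 43.863, ∠ = arctan(18/40) ≈ 24.23°
|L| = 50 · 17391 / 819.45 ≈ 1061.1
Gain = 20 log₁₀(1061.1) ≈ 60.52 dB
∠L = 51.58° − 98.71° = -47.13°

60.5 dB, -47.1°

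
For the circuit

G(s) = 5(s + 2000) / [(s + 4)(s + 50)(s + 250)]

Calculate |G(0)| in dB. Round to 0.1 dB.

G(0) = 5·2000 / (4·50·250) = 0.2
20 log₁₀(0.2) ≈ -13.98 dB

-14.0 dB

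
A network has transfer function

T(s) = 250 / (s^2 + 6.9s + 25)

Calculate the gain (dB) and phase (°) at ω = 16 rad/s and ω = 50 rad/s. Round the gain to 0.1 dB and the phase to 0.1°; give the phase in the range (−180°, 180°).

ω = 16: -0.2 dB, -154.5°; ω = 50: -20.0 dB, -172.1°

At s = jω = j16:
quadratic: (j16)² + 6.9·j16 + 25 = -231 + j110.4 → |·| ≈ 256.03, ∠ ≈ 154.46°
|T| = 250 / 256.03 ≈ 0.97645
Gain = 20 log₁₀(0.97645) ≈ -0.21 dB
∠T = 0.00° − 154.46° = -154.46°

At s = jω = j50:
quadratic: (j50)² + 6.9·j50 + 25 = -2475 + j345 → |·| ≈ 2498.9, ∠ ≈ 172.06°
|T| = 250 / 2498.9 ≈ 0.10004
Gain = 20 log₁₀(0.10004) ≈ -20.00 dB
∠T = 0.00° − 172.06° = -172.06°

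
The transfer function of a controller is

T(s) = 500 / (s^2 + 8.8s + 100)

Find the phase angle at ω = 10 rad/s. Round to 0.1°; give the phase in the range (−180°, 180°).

At s = jω = j10:
quadratic: (j10)² + 8.8·j10 + 100 = 0 + j88 → |·| ≈ 88, ∠ ≈ 90.00°
∠T = 0.00° − 90.00° = -90.00°

-90.0°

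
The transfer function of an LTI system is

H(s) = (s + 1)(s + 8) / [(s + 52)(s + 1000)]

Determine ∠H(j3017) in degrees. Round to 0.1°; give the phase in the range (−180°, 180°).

19.2°

At s = jω = j3017:
zero (s+1): 1 + j3017 → |·| = √(1²+3017²) = √9102290 ≈ 3017, ∠ = arctan(3017/1) ≈ 89.98°
zero (s+8): 8 + j3017 → |·| = √(8²+3017²) = √9102353 ≈ 3017, ∠ = arctan(3017/8) ≈ 89.85°
pole (s+52): 52 + j3017 → |·| = √(52²+3017²) = √9104993 ≈ 3017.4, ∠ = arctan(3017/52) ≈ 89.01°
pole (s+1000): 1000 + j3017 → |·| = √(1000²+3017²) = √10102289 ≈ 3178.4, ∠ = arctan(3017/1000) ≈ 71.66°
∠H = 179.83° − 160.67° = 19.16°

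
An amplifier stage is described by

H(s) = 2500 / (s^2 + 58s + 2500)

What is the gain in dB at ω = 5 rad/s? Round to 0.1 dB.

0.0 dB

At s = jω = j5:
quadratic: (j5)² + 58·j5 + 2500 = 2475 + j290 → |·| ≈ 2491.9, ∠ ≈ 6.68°
|H| = 2500 / 2491.9 ≈ 1.0033
Gain = 20 log₁₀(1.0033) ≈ 0.03 dB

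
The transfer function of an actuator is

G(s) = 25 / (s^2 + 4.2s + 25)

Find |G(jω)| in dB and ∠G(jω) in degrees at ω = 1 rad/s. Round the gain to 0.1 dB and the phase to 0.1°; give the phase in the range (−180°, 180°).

0.2 dB, -9.9°

At s = jω = j1:
quadratic: (j1)² + 4.2·j1 + 25 = 24 + j4.2 → |·| ≈ 24.365, ∠ ≈ 9.93°
|G| = 25 / 24.365 ≈ 1.0261
Gain = 20 log₁₀(1.0261) ≈ 0.22 dB
∠G = 0.00° − 9.93° = -9.93°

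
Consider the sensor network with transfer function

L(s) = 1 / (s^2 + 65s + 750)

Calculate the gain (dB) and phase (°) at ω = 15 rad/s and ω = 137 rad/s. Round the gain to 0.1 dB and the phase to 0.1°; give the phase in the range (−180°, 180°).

Substitute s = j15:
Numerator: 1 = 1 + j0
Denominator: (j15)^2 + 65(j15) + 750 = 525 + j975
|N| = √(1² + 0²) ≈ 1, ∠N ≈ 0.00°
|D| = √(525² + 975²) ≈ 1107.4, ∠D ≈ 61.70°
|L| = 1 / 1107.4 ≈ 0.00090302
Gain = 20 log₁₀(0.00090302) ≈ -60.89 dB
∠L = 0.00° − 61.70° = -61.70°

Substitute s = j137:
Numerator: 1 = 1 + j0
Denominator: (j137)^2 + 65(j137) + 750 = -18019 + j8905
|N| = √(1² + 0²) ≈ 1, ∠N ≈ 0.00°
|D| = √(18019² + 8905²) ≈ 20099, ∠D ≈ 153.70°
|L| = 1 / 20099 ≈ 4.9754e-05
Gain = 20 log₁₀(4.9754e-05) ≈ -86.06 dB
∠L = 0.00° − 153.70° = -153.70°

ω = 15: -60.9 dB, -61.7°; ω = 137: -86.1 dB, -153.7°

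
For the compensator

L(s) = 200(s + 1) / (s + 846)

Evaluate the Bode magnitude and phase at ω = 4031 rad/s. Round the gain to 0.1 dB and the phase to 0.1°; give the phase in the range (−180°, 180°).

At s = jω = j4031:
zero (s+1): 1 + j4031 → |·| = √(1²+4031²) = √16248962 ≈ 4031, ∠ = arctan(4031/1) ≈ 89.99°
pole (s+846): 846 + j4031 → |·| = √(846²+4031²) = √16964677 ≈ 4118.8, ∠ = arctan(4031/846) ≈ 78.15°
|L| = 200 · 4031 / 4118.8 ≈ 195.74
Gain = 20 log₁₀(195.74) ≈ 45.83 dB
∠L = 89.99° − 78.15° = 11.84°

45.8 dB, 11.8°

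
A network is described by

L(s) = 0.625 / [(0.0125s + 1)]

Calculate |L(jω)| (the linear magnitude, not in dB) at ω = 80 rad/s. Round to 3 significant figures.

At ω = 80 rad/s:
pole (1 + j80·0.0125) = 1 + j1 → |·| ≈ 1.4142, ∠ ≈ 45.00°
|L| = 0.625 · 1 / (1.4142) ≈ 0.44195

0.442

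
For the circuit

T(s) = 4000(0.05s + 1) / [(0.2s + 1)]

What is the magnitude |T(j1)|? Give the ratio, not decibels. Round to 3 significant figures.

At ω = 1 rad/s:
zero (1 + j1·0.05) = 1 + j0.05 → |·| ≈ 1.0012, ∠ ≈ 2.86°
pole (1 + j1·0.2) = 1 + j0.2 → |·| ≈ 1.0198, ∠ ≈ 11.31°
|T| = 4000 · 1.0012 / (1.0198) ≈ 3927

3.93e+03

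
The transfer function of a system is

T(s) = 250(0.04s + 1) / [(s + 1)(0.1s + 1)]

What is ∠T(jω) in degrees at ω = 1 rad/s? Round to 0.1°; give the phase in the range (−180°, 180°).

-48.4°

At ω = 1 rad/s:
zero (1 + j1·0.04) = 1 + j0.04 → |·| ≈ 1.0008, ∠ ≈ 2.29°
pole (1 + j1·1) = 1 + j1 → |·| ≈ 1.4142, ∠ ≈ 45.00°
pole (1 + j1·0.1) = 1 + j0.1 → |·| ≈ 1.005, ∠ ≈ 5.71°
∠T = (2.29°) − (45.00° + 5.71°) = -48.42°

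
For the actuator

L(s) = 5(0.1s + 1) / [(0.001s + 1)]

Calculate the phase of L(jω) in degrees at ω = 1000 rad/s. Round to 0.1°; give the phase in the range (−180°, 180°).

44.4°

At ω = 1000 rad/s:
zero (1 + j1000·0.1) = 1 + j100 → |·| ≈ 100, ∠ ≈ 89.43°
pole (1 + j1000·0.001) = 1 + j1 → |·| ≈ 1.4142, ∠ ≈ 45.00°
∠L = (89.43°) − (45.00°) = 44.43°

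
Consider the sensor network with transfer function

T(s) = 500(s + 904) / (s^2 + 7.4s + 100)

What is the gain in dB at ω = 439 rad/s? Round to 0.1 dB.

At s = jω = j439:
zero (s+904): 904 + j439 → |·| = √(904²+439²) = √1009937 ≈ 1005, ∠ = arctan(439/904) ≈ 25.90°
quadratic: (j439)² + 7.4·j439 + 100 = -192621 + j3248.6 → |·| ≈ 1.9265e+05, ∠ ≈ 179.03°
|T| = 500 · 1005 / 1.9265e+05 ≈ 2.6084
Gain = 20 log₁₀(2.6084) ≈ 8.33 dB

8.3 dB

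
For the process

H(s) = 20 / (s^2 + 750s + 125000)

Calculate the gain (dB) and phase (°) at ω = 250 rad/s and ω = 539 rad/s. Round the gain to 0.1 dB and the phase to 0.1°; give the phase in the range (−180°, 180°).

Substitute s = j250:
Numerator: 20 = 20 + j0
Denominator: (j250)^2 + 750(j250) + 125000 = 62500 + j187500
|N| = √(20² + 0²) ≈ 20, ∠N ≈ 0.00°
|D| = √(62500² + 187500²) ≈ 1.9764e+05, ∠D ≈ 71.57°
|H| = 20 / 1.9764e+05 ≈ 0.00010119
Gain = 20 log₁₀(0.00010119) ≈ -79.90 dB
∠H = 0.00° − 71.57° = -71.57°

Substitute s = j539:
Numerator: 20 = 20 + j0
Denominator: (j539)^2 + 750(j539) + 125000 = -165521 + j404250
|N| = √(20² + 0²) ≈ 20, ∠N ≈ 0.00°
|D| = √(165521² + 404250²) ≈ 4.3682e+05, ∠D ≈ 112.27°
|H| = 20 / 4.3682e+05 ≈ 4.5785e-05
Gain = 20 log₁₀(4.5785e-05) ≈ -86.79 dB
∠H = 0.00° − 112.27° = -112.27°

ω = 250: -79.9 dB, -71.6°; ω = 539: -86.8 dB, -112.3°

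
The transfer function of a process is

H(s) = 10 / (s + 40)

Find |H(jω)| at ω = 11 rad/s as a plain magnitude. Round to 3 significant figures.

Substitute s = j11:
Numerator: 10 = 10 + j0
Denominator: (j11) + 40 = 40 + j11
|N| = √(10² + 0²) ≈ 10, ∠N ≈ 0.00°
|D| = √(40² + 11²) ≈ 41.485, ∠D ≈ 15.38°
|H| = 10 / 41.485 ≈ 0.24105

0.241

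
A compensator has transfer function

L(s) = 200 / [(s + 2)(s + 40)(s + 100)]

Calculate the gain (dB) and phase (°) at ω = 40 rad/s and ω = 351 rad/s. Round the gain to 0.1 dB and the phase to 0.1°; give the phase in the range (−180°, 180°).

At s = jω = j40:
pole (s+2): 2 + j40 → |·| = √(2²+40²) = √1604 ≈ 40.05, ∠ = arctan(40/2) ≈ 87.14°
pole (s+40): 40 + j40 → |·| = √(40²+40²) = √3200 ≈ 56.569, ∠ = arctan(40/40) ≈ 45.00°
pole (s+100): 100 + j40 → |·| = √(100²+40²) = √11600 ≈ 107.7, ∠ = arctan(40/100) ≈ 21.80°
|L| = 200 / 2.44e+05 ≈ 0.00081967
Gain = 20 log₁₀(0.00081967) ≈ -61.73 dB
∠L = 0.00° − 153.94° = -153.94°

At s = jω = j351:
pole (s+2): 2 + j351 → |·| = √(2²+351²) = √123205 ≈ 351.01, ∠ = arctan(351/2) ≈ 89.67°
pole (s+40): 40 + j351 → |·| = √(40²+351²) = √124801 ≈ 353.27, ∠ = arctan(351/40) ≈ 83.50°
pole (s+100): 100 + j351 → |·| = √(100²+351²) = √133201 ≈ 364.97, ∠ = arctan(351/100) ≈ 74.10°
|L| = 200 / 4.5257e+07 ≈ 4.4192e-06
Gain = 20 log₁₀(4.4192e-06) ≈ -107.09 dB
∠L = 0.00° − 247.27° = -247.27° ≡ 112.73° (principal value)

ω = 40: -61.7 dB, -153.9°; ω = 351: -107.1 dB, 112.7°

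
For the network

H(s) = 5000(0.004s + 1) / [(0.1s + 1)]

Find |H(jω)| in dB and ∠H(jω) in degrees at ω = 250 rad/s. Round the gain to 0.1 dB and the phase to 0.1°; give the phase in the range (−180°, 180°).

At ω = 250 rad/s:
zero (1 + j250·0.004) = 1 + j1 → |·| ≈ 1.4142, ∠ ≈ 45.00°
pole (1 + j250·0.1) = 1 + j25 → |·| ≈ 25.02, ∠ ≈ 87.71°
|H| = 5000 · 1.4142 / (25.02) ≈ 282.61
Gain = 20 log₁₀(282.61) ≈ 49.02 dB
∠H = (45.00°) − (87.71°) = -42.71°

49.0 dB, -42.7°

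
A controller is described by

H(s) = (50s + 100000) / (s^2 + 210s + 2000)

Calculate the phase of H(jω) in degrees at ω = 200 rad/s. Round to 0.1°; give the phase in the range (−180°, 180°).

Substitute s = j200:
Numerator: 50(j200) + 100000 = 100000 + j10000
Denominator: (j200)^2 + 210(j200) + 2000 = -38000 + j42000
|N| = √(100000² + 10000²) ≈ 1.005e+05, ∠N ≈ 5.71°
|D| = √(38000² + 42000²) ≈ 56639, ∠D ≈ 132.14°
∠H = 5.71° − 132.14° = -126.43°

-126.4°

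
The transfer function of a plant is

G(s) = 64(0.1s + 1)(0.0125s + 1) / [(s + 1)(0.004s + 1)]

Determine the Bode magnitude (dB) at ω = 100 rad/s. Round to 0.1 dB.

19.6 dB

At ω = 100 rad/s:
zero (1 + j100·0.1) = 1 + j10 → |·| ≈ 10.05, ∠ ≈ 84.29°
zero (1 + j100·0.0125) = 1 + j1.25 → |·| ≈ 1.6008, ∠ ≈ 51.34°
pole (1 + j100·1) = 1 + j100 → |·| ≈ 100, ∠ ≈ 89.43°
pole (1 + j100·0.004) = 1 + j0.4 → |·| ≈ 1.077, ∠ ≈ 21.80°
|G| = 64 · 10.05 · 1.6008 / (100 · 1.077) ≈ 9.5602
Gain = 20 log₁₀(9.5602) ≈ 19.61 dB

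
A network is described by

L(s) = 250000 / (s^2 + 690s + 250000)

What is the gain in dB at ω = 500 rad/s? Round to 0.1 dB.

At s = jω = j500:
quadratic: (j500)² + 690·j500 + 250000 = 0 + j345000 → |·| ≈ 3.45e+05, ∠ ≈ 90.00°
|L| = 250000 / 3.45e+05 ≈ 0.72464
Gain = 20 log₁₀(0.72464) ≈ -2.80 dB

-2.8 dB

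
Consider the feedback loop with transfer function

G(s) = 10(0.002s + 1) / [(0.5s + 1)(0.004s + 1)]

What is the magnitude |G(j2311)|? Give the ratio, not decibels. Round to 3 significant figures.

At ω = 2311 rad/s:
zero (1 + j2311·0.002) = 1 + j4.622 → |·| ≈ 4.7289, ∠ ≈ 77.79°
pole (1 + j2311·0.5) = 1 + j1155.5 → |·| ≈ 1155.5, ∠ ≈ 89.95°
pole (1 + j2311·0.004) = 1 + j9.244 → |·| ≈ 9.2979, ∠ ≈ 83.83°
|G| = 10 · 4.7289 / (1155.5 · 9.2979) ≈ 0.0044015

0.00440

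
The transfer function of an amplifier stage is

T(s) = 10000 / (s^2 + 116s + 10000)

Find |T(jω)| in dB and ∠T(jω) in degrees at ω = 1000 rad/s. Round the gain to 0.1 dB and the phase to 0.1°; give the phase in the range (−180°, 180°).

-40.0 dB, -173.3°

At s = jω = j1000:
quadratic: (j1000)² + 116·j1000 + 10000 = -990000 + j116000 → |·| ≈ 9.9677e+05, ∠ ≈ 173.32°
|T| = 10000 / 9.9677e+05 ≈ 0.010032
Gain = 20 log₁₀(0.010032) ≈ -39.97 dB
∠T = 0.00° − 173.32° = -173.32°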